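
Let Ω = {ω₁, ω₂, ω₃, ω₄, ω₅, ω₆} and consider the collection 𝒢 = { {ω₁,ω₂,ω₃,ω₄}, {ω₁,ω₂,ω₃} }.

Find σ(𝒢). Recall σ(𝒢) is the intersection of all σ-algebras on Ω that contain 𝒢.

σ(𝒢) = { ∅, {ω₄}, {ω₅,ω₆}, {ω₁,ω₂,ω₃}, {ω₄,ω₅,ω₆}, {ω₁,ω₂,ω₃,ω₄}, {ω₁,ω₂,ω₃,ω₅,ω₆}, Ω }

Check:
Start: 𝒢 ∪ {∅, Ω} = { ∅, {ω₁,ω₂,ω₃}, {ω₁,ω₂,ω₃,ω₄}, Ω }.
Round 1: 2 new —
  {ω₅,ω₆}  = {ω₁,ω₂,ω₃,ω₄}ᶜ
  {ω₄,ω₅,ω₆}  = {ω₁,ω₂,ω₃}ᶜ
Round 2 adds 1:
  {ω₁,ω₂,ω₃,ω₅,ω₆}  = {ω₁,ω₂,ω₃} ∪ {ω₅,ω₆}
Round 3 (1 new):
  {ω₄}  = {ω₁,ω₂,ω₃,ω₅,ω₆}ᶜ
Round 4: already closed under ᶜ and ∪.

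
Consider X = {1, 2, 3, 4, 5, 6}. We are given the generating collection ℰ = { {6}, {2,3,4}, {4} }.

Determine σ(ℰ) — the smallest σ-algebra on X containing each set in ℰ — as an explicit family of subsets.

Initial family (5 sets): { {}, {4}, {6}, {2,3,4}, X }.
Round 1 (5 new):
  {4,6}  = {4} ∪ {6}
  {1,5,6}  = ᶜ of {2,3,4}
  {2,3,4,6}  = {2,3,4} ∪ {6}
  {1,2,3,4,5}  = ᶜ of {6}
  {1,2,3,5,6}  = ᶜ of {4}
  [10 total]
Round 2 (3 new):
  {1,5}  = ᶜ of {2,3,4,6}
  {1,2,3,5}  = ᶜ of {4,6}
  {1,4,5,6}  = {1,5,6} ∪ {4}
  [13 total]
Round 3 (2 new):
  {2,3}  = ᶜ of {1,4,5,6}
  {1,4,5}  = {1,5} ∪ {4}
  [15 total]
Round 4: +1 →
  {2,3,6}  = ᶜ of {1,4,5}
  [16 total]
Round 5: no new sets; the family is a σ-algebra.

σ(ℰ) = { {}, {4}, {6}, {1,5}, {2,3}, {4,6}, {1,4,5}, {1,5,6}, {2,3,4}, {2,3,6}, {1,2,3,5}, {1,4,5,6}, {2,3,4,6}, {1,2,3,4,5}, {1,2,3,5,6}, X }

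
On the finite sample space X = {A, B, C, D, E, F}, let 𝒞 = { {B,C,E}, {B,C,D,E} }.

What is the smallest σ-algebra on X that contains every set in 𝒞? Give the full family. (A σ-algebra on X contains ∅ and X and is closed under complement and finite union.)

Take S₀ = 𝒞 ∪ {∅, X} = { ∅, {B,C,E}, {B,C,D,E}, X }.
Round 1: +2 →
  {A,F}  = complement {B,C,D,E}
  {A,D,F}  = complement {B,C,E}
  — 6 sets.
Round 2 adds 1:
  {A,B,C,E,F}  = {B,C,E} ∪ {A,F}
  — 7 sets.
Round 3: +1 →
  {D}  = complement {A,B,C,E,F}
  — 8 sets.
Round 4: closed — nothing new.

σ(𝒞) = { ∅, {D}, {A,F}, {A,D,F}, {B,C,E}, {B,C,D,E}, {A,B,C,E,F}, X }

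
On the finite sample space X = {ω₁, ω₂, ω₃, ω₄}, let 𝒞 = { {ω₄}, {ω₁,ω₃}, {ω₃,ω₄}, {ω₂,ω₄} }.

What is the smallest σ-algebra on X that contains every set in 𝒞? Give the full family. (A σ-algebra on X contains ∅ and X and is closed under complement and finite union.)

Initial family (6 sets): { ∅, {ω₄}, {ω₁,ω₃}, {ω₂,ω₄}, {ω₃,ω₄}, X }.
Round 1 (4 new):
  {ω₁,ω₂}  = X∖{ω₃,ω₄}
  {ω₁,ω₂,ω₃}  = X∖{ω₄}
  {ω₁,ω₃,ω₄}  = {ω₃,ω₄} ∪ {ω₁,ω₃}
  {ω₂,ω₃,ω₄}  = {ω₃,ω₄} ∪ {ω₂,ω₄}
  [10 total]
Round 2: +3 →
  {ω₁}  = X∖{ω₂,ω₃,ω₄}
  {ω₂}  = X∖{ω₁,ω₃,ω₄}
  {ω₁,ω₂,ω₄}  = {ω₁,ω₂} ∪ {ω₄}
  [13 total]
Round 3. New:
  {ω₃}  = X∖{ω₁,ω₂,ω₄}
  {ω₁,ω₄}  = {ω₄} ∪ {ω₁}
  [15 total]
Round 4. New:
  {ω₂,ω₃}  = X∖{ω₁,ω₄}
  [16 total]
Round 5: stable.

σ(𝒞) = { ∅, {ω₁}, {ω₂}, {ω₃}, {ω₄}, {ω₁,ω₂}, {ω₁,ω₃}, {ω₁,ω₄}, {ω₂,ω₃}, {ω₂,ω₄}, {ω₃,ω₄}, {ω₁,ω₂,ω₃}, {ω₁,ω₂,ω₄}, {ω₁,ω₃,ω₄}, {ω₂,ω₃,ω₄}, X }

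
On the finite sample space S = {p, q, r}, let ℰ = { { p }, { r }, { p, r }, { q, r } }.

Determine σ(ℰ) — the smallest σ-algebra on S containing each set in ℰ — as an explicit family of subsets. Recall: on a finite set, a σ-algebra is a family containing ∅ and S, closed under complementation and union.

Start: ℰ ∪ {∅, S} = { {}, { p }, { r }, { p, r }, { q, r }, S }.
Iteration 1: +2 →
  { q }  = complement { p, r }
  { p, q }  = complement { r }
  — 8 sets.
Iteration 2: closed — nothing new.

|σ(ℰ)| = 8.  σ(ℰ) = { {}, { p }, { q }, { r }, { p, q }, { p, r }, { q, r }, S }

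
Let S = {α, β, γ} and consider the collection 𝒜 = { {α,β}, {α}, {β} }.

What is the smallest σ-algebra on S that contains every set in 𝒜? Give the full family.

σ(𝒜) = { {}, {α}, {β}, {γ}, {α,β}, {α,γ}, {β,γ}, S }

Check:
Start: 𝒜 ∪ {∅, S} = { {}, {α}, {β}, {α,β}, S }.
Round 1. New:
  {γ}  = {α,β}ᶜ
  {α,γ}  = {β}ᶜ
  {β,γ}  = {α}ᶜ
  — 8 sets.
Round 2 adds nothing — fixpoint reached.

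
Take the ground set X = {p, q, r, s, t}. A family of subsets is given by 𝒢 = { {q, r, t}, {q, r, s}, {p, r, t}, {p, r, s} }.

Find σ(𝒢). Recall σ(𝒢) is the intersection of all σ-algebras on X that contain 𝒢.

Start: 𝒢 ∪ {∅, X} = { {}, {p, r, s}, {p, r, t}, {q, r, s}, {q, r, t}, X }.
Iteration 1. New:
  {p, s}  = ᶜ of {q, r, t}
  {p, t}  = ᶜ of {q, r, s}
  {q, s}  = ᶜ of {p, r, t}
  {q, t}  = ᶜ of {p, r, s}
  {p, q, r, s}  = {p, r, s} ∪ {q, r, s}
  {p, q, r, t}  = {q, r, t} ∪ {p, r, t}
  {p, r, s, t}  = {p, r, s} ∪ {p, r, t}
  {q, r, s, t}  = {q, r, t} ∪ {q, r, s}
  [14 total]
Iteration 2: +9 →
  {p}  = ᶜ of {q, r, s, t}
  {q}  = ᶜ of {p, r, s, t}
  {s}  = ᶜ of {p, q, r, t}
  {t}  = ᶜ of {p, q, r, s}
  {p, q, s}  = {p, s} ∪ {q, s}
  {p, q, t}  = {q, t} ∪ {p, t}
  {p, s, t}  = {p, s} ∪ {p, t}
  {q, s, t}  = {q, t} ∪ {q, s}
  {p, q, s, t}  = {q, t} ∪ {p, s}
  [23 total]
Iteration 3: 7 new —
  {r}  = ᶜ of {p, q, s, t}
  {p, q}  = {q} ∪ {p}
  {p, r}  = ᶜ of {q, s, t}
  {q, r}  = ᶜ of {p, s, t}
  {r, s}  = ᶜ of {p, q, t}
  {r, t}  = ᶜ of {p, q, s}
  {s, t}  = {t} ∪ {s}
  [30 total]
Iteration 4 (2 new):
  {p, q, r}  = ᶜ of {s, t}
  {r, s, t}  = ᶜ of {p, q}
  [32 total]
After Iteration 5 the family is unchanged; done.

Hence σ(𝒢) has 32 members: { {}, {p}, {q}, {r}, {s}, {t}, {p, q}, {p, r}, {p, s}, {p, t}, {q, r}, {q, s}, {q, t}, {r, s}, {r, t}, {s, t}, {p, q, r}, {p, q, s}, {p, q, t}, {p, r, s}, {p, r, t}, {p, s, t}, {q, r, s}, {q, r, t}, {q, s, t}, {r, s, t}, {p, q, r, s}, {p, q, r, t}, {p, q, s, t}, {p, r, s, t}, {q, r, s, t}, X }.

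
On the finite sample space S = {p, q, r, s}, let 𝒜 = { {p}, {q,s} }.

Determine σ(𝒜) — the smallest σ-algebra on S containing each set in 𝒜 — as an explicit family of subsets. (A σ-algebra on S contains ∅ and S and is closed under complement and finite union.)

Begin from { ∅, {p}, {q,s}, S } (that is, 𝒜 plus ∅ and S).
Iteration 1: 3 new —
  {p,r}  = S∖{q,s}
  {p,q,s}  = {q,s} ∪ {p}
  {q,r,s}  = S∖{p}
  — 7 sets.
Iteration 2: +1 →
  {r}  = S∖{p,q,s}
  — 8 sets.
Iteration 3: already closed under ᶜ and ∪.

|σ(𝒜)| = 8.  σ(𝒜) = { ∅, {p}, {r}, {p,r}, {q,s}, {p,q,s}, {q,r,s}, S }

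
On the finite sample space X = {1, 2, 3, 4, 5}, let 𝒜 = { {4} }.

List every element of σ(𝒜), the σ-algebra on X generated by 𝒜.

Begin from { ∅, {4}, X } (that is, 𝒜 plus ∅ and X).
Step 1 adds 1:
  {1,2,3,5}  = ᶜ of {4}
Step 2: closed — nothing new.

σ(𝒜) = { ∅, {4}, {1,2,3,5}, X }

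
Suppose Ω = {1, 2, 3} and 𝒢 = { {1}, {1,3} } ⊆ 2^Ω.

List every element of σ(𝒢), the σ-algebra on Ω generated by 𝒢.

Begin from { {}, {1}, {1,3}, Ω } (that is, 𝒢 plus ∅ and Ω).
Pass 1: 2 new —
  {2}  = {1,3}ᶜ
  {2,3}  = {1}ᶜ
  |family| = 6
Pass 2: 1 new —
  {1,2}  = {2} ∪ {1}
  |family| = 7
Pass 3: 1 new —
  {3}  = {1,2}ᶜ
  |family| = 8
Pass 4 adds nothing — fixpoint reached.

Therefore σ(𝒢) = { {}, {1}, {2}, {3}, {1,2}, {1,3}, {2,3}, Ω } (|σ(𝒢)| = 8).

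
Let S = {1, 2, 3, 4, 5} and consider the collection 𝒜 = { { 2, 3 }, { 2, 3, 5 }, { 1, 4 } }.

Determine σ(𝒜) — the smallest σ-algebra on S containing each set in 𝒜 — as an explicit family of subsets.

Start: 𝒜 ∪ {∅, S} = { ∅, { 1, 4 }, { 2, 3 }, { 2, 3, 5 }, S }.
Round 1 (2 new):
  { 1, 4, 5 }  = S∖{ 2, 3 }
  { 1, 2, 3, 4 }  = { 2, 3 } ∪ { 1, 4 }
Round 2 adds 1:
  { 5 }  = S∖{ 1, 2, 3, 4 }
After Round 3 the family is unchanged; done.

Therefore σ(𝒜) = { ∅, { 5 }, { 1, 4 }, { 2, 3 }, { 1, 4, 5 }, { 2, 3, 5 }, { 1, 2, 3, 4 }, S } (|σ(𝒜)| = 8).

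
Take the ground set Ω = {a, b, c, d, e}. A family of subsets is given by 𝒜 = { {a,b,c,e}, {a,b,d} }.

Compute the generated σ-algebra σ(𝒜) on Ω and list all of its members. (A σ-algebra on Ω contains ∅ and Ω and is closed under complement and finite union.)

σ(𝒜) = { ∅, {d}, {a,b}, {c,e}, {a,b,d}, {c,d,e}, {a,b,c,e}, Ω }

Trace:
Begin from { ∅, {a,b,d}, {a,b,c,e}, Ω } (that is, 𝒜 plus ∅ and Ω).
Pass 1: 2 new —
  {d}  = ᶜ of {a,b,c,e}
  {c,e}  = ᶜ of {a,b,d}
  (now 6)
Pass 2: +1 →
  {c,d,e}  = {d} ∪ {c,e}
  (now 7)
Pass 3: +1 →
  {a,b}  = ᶜ of {c,d,e}
  (now 8)
Pass 4: stable.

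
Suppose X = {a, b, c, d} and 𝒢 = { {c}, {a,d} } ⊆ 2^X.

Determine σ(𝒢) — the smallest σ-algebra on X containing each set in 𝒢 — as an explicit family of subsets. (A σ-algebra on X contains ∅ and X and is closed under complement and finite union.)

σ(𝒢) (8 sets): { {}, {b}, {c}, {a,d}, {b,c}, {a,b,d}, {a,c,d}, X }

Check:
Begin from { {}, {c}, {a,d}, X } (that is, 𝒢 plus ∅ and X).
Step 1 (3 new):
  {b,c}  = ᶜ of {a,d}
  {a,b,d}  = ᶜ of {c}
  {a,c,d}  = {c} ∪ {a,d}
  — 7 sets.
Step 2 (1 new):
  {b}  = ᶜ of {a,c,d}
  — 8 sets.
Step 3: no new sets; the family is a σ-algebra.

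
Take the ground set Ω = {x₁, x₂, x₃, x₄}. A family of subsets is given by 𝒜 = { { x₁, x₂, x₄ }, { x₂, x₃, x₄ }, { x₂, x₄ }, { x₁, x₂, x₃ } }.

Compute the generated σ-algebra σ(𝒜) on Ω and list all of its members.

Initial family (6 sets): { {}, { x₂, x₄ }, { x₁, x₂, x₃ }, { x₁, x₂, x₄ }, { x₂, x₃, x₄ }, Ω }.
Round 1 adds 4:
  { x₁ }  = ᶜ of { x₂, x₃, x₄ }
  { x₃ }  = ᶜ of { x₁, x₂, x₄ }
  { x₄ }  = ᶜ of { x₁, x₂, x₃ }
  { x₁, x₃ }  = ᶜ of { x₂, x₄ }
  — 10 sets.
Round 2. New:
  { x₁, x₄ }  = { x₄ } ∪ { x₁ }
  { x₃, x₄ }  = { x₃ } ∪ { x₄ }
  { x₁, x₃, x₄ }  = { x₁, x₃ } ∪ { x₄ }
  — 13 sets.
Round 3. New:
  { x₂ }  = ᶜ of { x₁, x₃, x₄ }
  { x₁, x₂ }  = ᶜ of { x₃, x₄ }
  { x₂, x₃ }  = ᶜ of { x₁, x₄ }
  — 16 sets.
Round 4: already closed under ᶜ and ∪.

σ(𝒜) = { {}, { x₁ }, { x₂ }, { x₃ }, { x₄ }, { x₁, x₂ }, { x₁, x₃ }, { x₁, x₄ }, { x₂, x₃ }, { x₂, x₄ }, { x₃, x₄ }, { x₁, x₂, x₃ }, { x₁, x₂, x₄ }, { x₁, x₃, x₄ }, { x₂, x₃, x₄ }, Ω }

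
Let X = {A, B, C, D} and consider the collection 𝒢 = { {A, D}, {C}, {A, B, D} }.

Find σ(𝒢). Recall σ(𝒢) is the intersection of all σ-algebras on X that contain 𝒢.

σ(𝒢) (8 sets): { {}, {B}, {C}, {A, D}, {B, C}, {A, B, D}, {A, C, D}, X }

Derivation:
Take S₀ = 𝒢 ∪ {∅, X} = { {}, {C}, {A, D}, {A, B, D}, X }.
Iteration 1 adds 2:
  {B, C}  = {A, D}ᶜ
  {A, C, D}  = {C} ∪ {A, D}
  (now 7)
Iteration 2: +1 →
  {B}  = {A, C, D}ᶜ
  (now 8)
Iteration 3: already closed under ᶜ and ∪.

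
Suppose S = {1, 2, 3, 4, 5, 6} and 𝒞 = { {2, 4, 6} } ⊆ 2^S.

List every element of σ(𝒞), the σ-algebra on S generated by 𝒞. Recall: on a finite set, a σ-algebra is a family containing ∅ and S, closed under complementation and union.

σ(𝒞) = { ∅, {1, 3, 5}, {2, 4, 6}, S }

Working:
Take S₀ = 𝒞 ∪ {∅, S} = { ∅, {2, 4, 6}, S }.
Round 1: +1 →
  {1, 3, 5}  = ᶜ of {2, 4, 6}
  — 4 sets.
Round 2: no new sets; the family is a σ-algebra.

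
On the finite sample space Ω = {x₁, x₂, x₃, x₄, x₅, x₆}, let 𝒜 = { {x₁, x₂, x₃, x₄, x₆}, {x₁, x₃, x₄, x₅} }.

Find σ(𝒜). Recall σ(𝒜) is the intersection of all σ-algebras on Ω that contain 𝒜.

Begin from { {}, {x₁, x₃, x₄, x₅}, {x₁, x₂, x₃, x₄, x₆}, Ω } (that is, 𝒜 plus ∅ and Ω).
Step 1. New:
  {x₅}  = Ω∖{x₁, x₂, x₃, x₄, x₆}
  {x₂, x₆}  = Ω∖{x₁, x₃, x₄, x₅}
Step 2 adds 1:
  {x₂, x₅, x₆}  = {x₂, x₆} ∪ {x₅}
Step 3. New:
  {x₁, x₃, x₄}  = Ω∖{x₂, x₅, x₆}
Step 4: no new sets; the family is a σ-algebra.

|σ(𝒜)| = 8.  σ(𝒜) = { {}, {x₅}, {x₂, x₆}, {x₁, x₃, x₄}, {x₂, x₅, x₆}, {x₁, x₃, x₄, x₅}, {x₁, x₂, x₃, x₄, x₆}, Ω }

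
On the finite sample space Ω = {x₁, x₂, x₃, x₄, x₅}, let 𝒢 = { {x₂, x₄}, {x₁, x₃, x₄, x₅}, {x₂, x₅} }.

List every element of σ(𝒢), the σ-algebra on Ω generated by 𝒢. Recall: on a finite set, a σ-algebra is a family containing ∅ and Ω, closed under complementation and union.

Answer: σ(𝒢) = { ∅, {x₂}, {x₄}, {x₅}, {x₁, x₃}, {x₂, x₄}, {x₂, x₅}, {x₄, x₅}, {x₁, x₂, x₃}, {x₁, x₃, x₄}, {x₁, x₃, x₅}, {x₂, x₄, x₅}, {x₁, x₂, x₃, x₄}, {x₁, x₂, x₃, x₅}, {x₁, x₃, x₄, x₅}, Ω }

Derivation:
Initial family (5 sets): { ∅, {x₂, x₄}, {x₂, x₅}, {x₁, x₃, x₄, x₅}, Ω }.
Step 1 (4 new):
  {x₂}  = Ω∖{x₁, x₃, x₄, x₅}
  {x₁, x₃, x₄}  = Ω∖{x₂, x₅}
  {x₁, x₃, x₅}  = Ω∖{x₂, x₄}
  {x₂, x₄, x₅}  = {x₂, x₅} ∪ {x₂, x₄}
  (now 9)
Step 2. New:
  {x₁, x₃}  = Ω∖{x₂, x₄, x₅}
  {x₁, x₂, x₃, x₄}  = {x₂} ∪ {x₁, x₃, x₄}
  {x₁, x₂, x₃, x₅}  = {x₂, x₅} ∪ {x₁, x₃, x₅}
  (now 12)
Step 3 adds 3:
  {x₄}  = Ω∖{x₁, x₂, x₃, x₅}
  {x₅}  = Ω∖{x₁, x₂, x₃, x₄}
  {x₁, x₂, x₃}  = {x₁, x₃} ∪ {x₂}
  (now 15)
Step 4 (1 new):
  {x₄, x₅}  = Ω∖{x₁, x₂, x₃}
  (now 16)
Step 5: stable.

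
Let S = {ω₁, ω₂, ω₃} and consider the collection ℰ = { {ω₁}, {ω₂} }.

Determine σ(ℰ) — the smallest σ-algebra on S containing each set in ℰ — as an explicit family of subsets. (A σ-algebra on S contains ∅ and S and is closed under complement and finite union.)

σ(ℰ) = { {}, {ω₁}, {ω₂}, {ω₃}, {ω₁, ω₂}, {ω₁, ω₃}, {ω₂, ω₃}, S }

Check:
Seed the family with ℰ together with ∅ and S: { {}, {ω₁}, {ω₂}, S }.
Step 1 adds 3:
  {ω₁, ω₂}  = {ω₁} ∪ {ω₂}
  {ω₁, ω₃}  = {ω₂}ᶜ
  {ω₂, ω₃}  = {ω₁}ᶜ
  — 7 sets.
Step 2: +1 →
  {ω₃}  = {ω₁, ω₂}ᶜ
  — 8 sets.
After Step 3 the family is unchanged; done.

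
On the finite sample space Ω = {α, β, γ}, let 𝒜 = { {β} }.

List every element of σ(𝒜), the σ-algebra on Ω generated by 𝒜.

Begin from { {}, {β}, Ω } (that is, 𝒜 plus ∅ and Ω).
Step 1. New:
  {α, γ}  = {β}ᶜ
  — 4 sets.
Step 2: closed — nothing new.

Hence σ(𝒜) has 4 members: { {}, {β}, {α, γ}, Ω }.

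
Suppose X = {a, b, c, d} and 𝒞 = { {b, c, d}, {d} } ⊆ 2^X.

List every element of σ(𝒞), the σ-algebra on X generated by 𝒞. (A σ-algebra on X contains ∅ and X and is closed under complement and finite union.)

|σ(𝒞)| = 8.  σ(𝒞) = { {}, {a}, {d}, {a, d}, {b, c}, {a, b, c}, {b, c, d}, X }

Derivation:
Start: 𝒞 ∪ {∅, X} = { {}, {d}, {b, c, d}, X }.
Step 1: +2 →
  {a}  = X∖{b, c, d}
  {a, b, c}  = X∖{d}
  |family| = 6
Step 2 (1 new):
  {a, d}  = {d} ∪ {a}
  |family| = 7
Step 3: +1 →
  {b, c}  = X∖{a, d}
  |family| = 8
Step 4: closed — nothing new.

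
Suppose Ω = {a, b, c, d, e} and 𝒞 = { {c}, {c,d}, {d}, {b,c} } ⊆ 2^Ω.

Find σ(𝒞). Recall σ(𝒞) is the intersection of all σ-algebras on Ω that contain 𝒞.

|σ(𝒞)| = 16.  σ(𝒞) = { {}, {b}, {c}, {d}, {a,e}, {b,c}, {b,d}, {c,d}, {a,b,e}, {a,c,e}, {a,d,e}, {b,c,d}, {a,b,c,e}, {a,b,d,e}, {a,c,d,e}, Ω }

Check:
Begin from { {}, {c}, {d}, {b,c}, {c,d}, Ω } (that is, 𝒞 plus ∅ and Ω).
Pass 1 (5 new):
  {a,b,e}  = ᶜ of {c,d}
  {a,d,e}  = ᶜ of {b,c}
  {b,c,d}  = {c,d} ∪ {b,c}
  {a,b,c,e}  = ᶜ of {d}
  {a,b,d,e}  = ᶜ of {c}
  (now 11)
Pass 2 (2 new):
  {a,e}  = ᶜ of {b,c,d}
  {a,c,d,e}  = {a,d,e} ∪ {c,d}
  (now 13)
Pass 3. New:
  {b}  = ᶜ of {a,c,d,e}
  {a,c,e}  = {c} ∪ {a,e}
  (now 15)
Pass 4: +1 →
  {b,d}  = ᶜ of {a,c,e}
  (now 16)
After Pass 5 the family is unchanged; done.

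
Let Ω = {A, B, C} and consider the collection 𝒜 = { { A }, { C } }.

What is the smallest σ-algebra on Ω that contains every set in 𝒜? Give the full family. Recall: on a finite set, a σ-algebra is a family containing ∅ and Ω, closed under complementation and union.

|σ(𝒜)| = 8.  σ(𝒜) = { {}, { A }, { B }, { C }, { A, B }, { A, C }, { B, C }, Ω }

Trace:
Begin from { {}, { A }, { C }, Ω } (that is, 𝒜 plus ∅ and Ω).
Iteration 1 (3 new):
  { A, B }  = { C }ᶜ
  { A, C }  = { C } ∪ { A }
  { B, C }  = { A }ᶜ
  |family| = 7
Iteration 2 (1 new):
  { B }  = { A, C }ᶜ
  |family| = 8
Iteration 3: closed — nothing new.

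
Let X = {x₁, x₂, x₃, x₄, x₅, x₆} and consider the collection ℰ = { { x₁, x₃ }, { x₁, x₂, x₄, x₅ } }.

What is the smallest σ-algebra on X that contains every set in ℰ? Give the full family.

|σ(ℰ)| = 16.  σ(ℰ) = { ∅, { x₁ }, { x₃ }, { x₆ }, { x₁, x₃ }, { x₁, x₆ }, { x₃, x₆ }, { x₁, x₃, x₆ }, { x₂, x₄, x₅ }, { x₁, x₂, x₄, x₅ }, { x₂, x₃, x₄, x₅ }, { x₂, x₄, x₅, x₆ }, { x₁, x₂, x₃, x₄, x₅ }, { x₁, x₂, x₄, x₅, x₆ }, { x₂, x₃, x₄, x₅, x₆ }, X }

Working:
Begin from { ∅, { x₁, x₃ }, { x₁, x₂, x₄, x₅ }, X } (that is, ℰ plus ∅ and X).
Iteration 1 (3 new):
  { x₃, x₆ }  = ᶜ of { x₁, x₂, x₄, x₅ }
  { x₂, x₄, x₅, x₆ }  = ᶜ of { x₁, x₃ }
  { x₁, x₂, x₃, x₄, x₅ }  = { x₁, x₃ } ∪ { x₁, x₂, x₄, x₅ }
  |family| = 7
Iteration 2 (4 new):
  { x₆ }  = ᶜ of { x₁, x₂, x₃, x₄, x₅ }
  { x₁, x₃, x₆ }  = { x₁, x₃ } ∪ { x₃, x₆ }
  { x₁, x₂, x₄, x₅, x₆ }  = { x₂, x₄, x₅, x₆ } ∪ { x₁, x₂, x₄, x₅ }
  { x₂, x₃, x₄, x₅, x₆ }  = { x₂, x₄, x₅, x₆ } ∪ { x₃, x₆ }
  |family| = 11
Iteration 3 adds 3:
  { x₁ }  = ᶜ of { x₂, x₃, x₄, x₅, x₆ }
  { x₃ }  = ᶜ of { x₁, x₂, x₄, x₅, x₆ }
  { x₂, x₄, x₅ }  = ᶜ of { x₁, x₃, x₆ }
  |family| = 14
Iteration 4: +2 →
  { x₁, x₆ }  = { x₆ } ∪ { x₁ }
  { x₂, x₃, x₄, x₅ }  = { x₃ } ∪ { x₂, x₄, x₅ }
  |family| = 16
Iteration 5: closed — nothing new.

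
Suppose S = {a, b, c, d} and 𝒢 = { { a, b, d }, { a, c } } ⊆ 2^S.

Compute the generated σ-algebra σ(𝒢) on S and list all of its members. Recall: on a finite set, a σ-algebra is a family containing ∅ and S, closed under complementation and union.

Initial family (4 sets): { {  }, { a, c }, { a, b, d }, S }.
Round 1. New:
  { c }  = ᶜ of { a, b, d }
  { b, d }  = ᶜ of { a, c }
Round 2 adds 1:
  { b, c, d }  = { c } ∪ { b, d }
Round 3: +1 →
  { a }  = ᶜ of { b, c, d }
After Round 4 the family is unchanged; done.

|σ(𝒢)| = 8.  σ(𝒢) = { {  }, { a }, { c }, { a, c }, { b, d }, { a, b, d }, { b, c, d }, S }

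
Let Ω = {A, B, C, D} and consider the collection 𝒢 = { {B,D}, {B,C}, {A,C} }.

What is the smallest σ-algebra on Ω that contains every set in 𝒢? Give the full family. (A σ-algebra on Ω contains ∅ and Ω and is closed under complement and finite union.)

σ(𝒢) = { {}, {A}, {B}, {C}, {D}, {A,B}, {A,C}, {A,D}, {B,C}, {B,D}, {C,D}, {A,B,C}, {A,B,D}, {A,C,D}, {B,C,D}, Ω }

Check:
Start: 𝒢 ∪ {∅, Ω} = { {}, {A,C}, {B,C}, {B,D}, Ω }.
Iteration 1: 3 new —
  {A,D}  = ᶜ of {B,C}
  {A,B,C}  = {B,C} ∪ {A,C}
  {B,C,D}  = {B,C} ∪ {B,D}
  |family| = 8
Iteration 2: 4 new —
  {A}  = ᶜ of {B,C,D}
  {D}  = ᶜ of {A,B,C}
  {A,B,D}  = {A,D} ∪ {B,D}
  {A,C,D}  = {A,D} ∪ {A,C}
  |family| = 12
Iteration 3 (2 new):
  {B}  = ᶜ of {A,C,D}
  {C}  = ᶜ of {A,B,D}
  |family| = 14
Iteration 4 adds 2:
  {A,B}  = {B} ∪ {A}
  {C,D}  = {C} ∪ {D}
  |family| = 16
Iteration 5 adds nothing — fixpoint reached.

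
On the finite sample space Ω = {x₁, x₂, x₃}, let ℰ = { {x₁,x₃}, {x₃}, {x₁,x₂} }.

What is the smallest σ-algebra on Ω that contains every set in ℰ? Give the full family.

σ(ℰ) (8 sets): { {}, {x₁}, {x₂}, {x₃}, {x₁,x₂}, {x₁,x₃}, {x₂,x₃}, Ω }

Check:
Initial family (5 sets): { {}, {x₃}, {x₁,x₂}, {x₁,x₃}, Ω }.
Round 1. New:
  {x₂}  = complement {x₁,x₃}
  — 6 sets.
Round 2 adds 1:
  {x₂,x₃}  = {x₃} ∪ {x₂}
  — 7 sets.
Round 3. New:
  {x₁}  = complement {x₂,x₃}
  — 8 sets.
Round 4: already closed under ᶜ and ∪.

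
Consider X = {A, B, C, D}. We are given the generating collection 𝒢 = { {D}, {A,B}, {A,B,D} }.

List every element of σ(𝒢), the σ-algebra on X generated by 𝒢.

Answer: σ(𝒢) = { {}, {C}, {D}, {A,B}, {C,D}, {A,B,C}, {A,B,D}, X }

Trace:
Seed the family with 𝒢 together with ∅ and X: { {}, {D}, {A,B}, {A,B,D}, X }.
Round 1. New:
  {C}  = X∖{A,B,D}
  {C,D}  = X∖{A,B}
  {A,B,C}  = X∖{D}
  (now 8)
Round 2: no new sets; the family is a σ-algebra.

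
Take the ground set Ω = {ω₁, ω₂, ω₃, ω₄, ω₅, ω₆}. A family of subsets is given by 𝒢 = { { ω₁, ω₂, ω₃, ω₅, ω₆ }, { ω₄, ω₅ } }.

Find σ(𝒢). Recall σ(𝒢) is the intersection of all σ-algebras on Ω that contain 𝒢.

Take S₀ = 𝒢 ∪ {∅, Ω} = { {  }, { ω₄, ω₅ }, { ω₁, ω₂, ω₃, ω₅, ω₆ }, Ω }.
Step 1. New:
  { ω₄ }  = ᶜ of { ω₁, ω₂, ω₃, ω₅, ω₆ }
  { ω₁, ω₂, ω₃, ω₆ }  = ᶜ of { ω₄, ω₅ }
  — 6 sets.
Step 2 (1 new):
  { ω₁, ω₂, ω₃, ω₄, ω₆ }  = { ω₄ } ∪ { ω₁, ω₂, ω₃, ω₆ }
  — 7 sets.
Step 3. New:
  { ω₅ }  = ᶜ of { ω₁, ω₂, ω₃, ω₄, ω₆ }
  — 8 sets.
Step 4: no new sets; the family is a σ-algebra.

|σ(𝒢)| = 8.  σ(𝒢) = { {  }, { ω₄ }, { ω₅ }, { ω₄, ω₅ }, { ω₁, ω₂, ω₃, ω₆ }, { ω₁, ω₂, ω₃, ω₄, ω₆ }, { ω₁, ω₂, ω₃, ω₅, ω₆ }, Ω }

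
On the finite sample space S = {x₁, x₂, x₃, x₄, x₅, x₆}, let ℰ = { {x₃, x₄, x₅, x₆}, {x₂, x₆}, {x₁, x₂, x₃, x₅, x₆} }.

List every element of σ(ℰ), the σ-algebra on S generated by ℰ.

Initial family (5 sets): { {}, {x₂, x₆}, {x₃, x₄, x₅, x₆}, {x₁, x₂, x₃, x₅, x₆}, S }.
Pass 1. New:
  {x₄}  = ᶜ of {x₁, x₂, x₃, x₅, x₆}
  {x₁, x₂}  = ᶜ of {x₃, x₄, x₅, x₆}
  {x₁, x₃, x₄, x₅}  = ᶜ of {x₂, x₆}
  {x₂, x₃, x₄, x₅, x₆}  = {x₃, x₄, x₅, x₆} ∪ {x₂, x₆}
  [9 total]
Pass 2: +6 →
  {x₁}  = ᶜ of {x₂, x₃, x₄, x₅, x₆}
  {x₁, x₂, x₄}  = {x₁, x₂} ∪ {x₄}
  {x₁, x₂, x₆}  = {x₁, x₂} ∪ {x₂, x₆}
  {x₂, x₄, x₆}  = {x₂, x₆} ∪ {x₄}
  {x₁, x₂, x₃, x₄, x₅}  = {x₁, x₂} ∪ {x₁, x₃, x₄, x₅}
  {x₁, x₃, x₄, x₅, x₆}  = {x₃, x₄, x₅, x₆} ∪ {x₁, x₃, x₄, x₅}
  [15 total]
Pass 3: +7 →
  {x₂}  = ᶜ of {x₁, x₃, x₄, x₅, x₆}
  {x₆}  = ᶜ of {x₁, x₂, x₃, x₄, x₅}
  {x₁, x₄}  = {x₁} ∪ {x₄}
  {x₁, x₃, x₅}  = ᶜ of {x₂, x₄, x₆}
  {x₃, x₄, x₅}  = ᶜ of {x₁, x₂, x₆}
  {x₃, x₅, x₆}  = ᶜ of {x₁, x₂, x₄}
  {x₁, x₂, x₄, x₆}  = {x₂, x₄, x₆} ∪ {x₁, x₂}
  [22 total]
Pass 4. New:
  {x₁, x₆}  = {x₆} ∪ {x₁}
  {x₂, x₄}  = {x₂} ∪ {x₄}
  {x₃, x₅}  = ᶜ of {x₁, x₂, x₄, x₆}
  {x₄, x₆}  = {x₆} ∪ {x₄}
  {x₁, x₄, x₆}  = {x₁, x₄} ∪ {x₆}
  {x₁, x₂, x₃, x₅}  = {x₁, x₃, x₅} ∪ {x₂}
  {x₁, x₃, x₅, x₆}  = {x₁, x₃, x₅} ∪ {x₆}
  {x₂, x₃, x₄, x₅}  = {x₃, x₄, x₅} ∪ {x₂}
  {x₂, x₃, x₅, x₆}  = ᶜ of {x₁, x₄}
  [31 total]
Pass 5: +1 →
  {x₂, x₃, x₅}  = ᶜ of {x₁, x₄, x₆}
  [32 total]
After Pass 6 the family is unchanged; done.

|σ(ℰ)| = 32.  σ(ℰ) = { {}, {x₁}, {x₂}, {x₄}, {x₆}, {x₁, x₂}, {x₁, x₄}, {x₁, x₆}, {x₂, x₄}, {x₂, x₆}, {x₃, x₅}, {x₄, x₆}, {x₁, x₂, x₄}, {x₁, x₂, x₆}, {x₁, x₃, x₅}, {x₁, x₄, x₆}, {x₂, x₃, x₅}, {x₂, x₄, x₆}, {x₃, x₄, x₅}, {x₃, x₅, x₆}, {x₁, x₂, x₃, x₅}, {x₁, x₂, x₄, x₆}, {x₁, x₃, x₄, x₅}, {x₁, x₃, x₅, x₆}, {x₂, x₃, x₄, x₅}, {x₂, x₃, x₅, x₆}, {x₃, x₄, x₅, x₆}, {x₁, x₂, x₃, x₄, x₅}, {x₁, x₂, x₃, x₅, x₆}, {x₁, x₃, x₄, x₅, x₆}, {x₂, x₃, x₄, x₅, x₆}, S }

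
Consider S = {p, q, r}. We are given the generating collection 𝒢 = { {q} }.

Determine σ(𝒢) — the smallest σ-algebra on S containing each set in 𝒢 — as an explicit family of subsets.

Start: 𝒢 ∪ {∅, S} = { {}, {q}, S }.
Iteration 1: 1 new —
  {p,r}  = S∖{q}
  [4 total]
Iteration 2: already closed under ᶜ and ∪.

σ(𝒢) = { {}, {q}, {p,r}, S }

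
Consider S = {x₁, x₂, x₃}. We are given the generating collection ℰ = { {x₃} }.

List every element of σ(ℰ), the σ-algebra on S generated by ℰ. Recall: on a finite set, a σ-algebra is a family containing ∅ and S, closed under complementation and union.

Take S₀ = ℰ ∪ {∅, S} = { {}, {x₃}, S }.
Pass 1: +1 →
  {x₁,x₂}  = complement {x₃}
  — 4 sets.
Pass 2: stable.

Hence σ(ℰ) has 4 members: { {}, {x₃}, {x₁,x₂}, S }.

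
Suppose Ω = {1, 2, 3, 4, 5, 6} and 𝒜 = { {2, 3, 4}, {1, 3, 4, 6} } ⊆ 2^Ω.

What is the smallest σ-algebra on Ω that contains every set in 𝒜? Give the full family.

|σ(𝒜)| = 16.  σ(𝒜) = { {}, {2}, {5}, {1, 6}, {2, 5}, {3, 4}, {1, 2, 6}, {1, 5, 6}, {2, 3, 4}, {3, 4, 5}, {1, 2, 5, 6}, {1, 3, 4, 6}, {2, 3, 4, 5}, {1, 2, 3, 4, 6}, {1, 3, 4, 5, 6}, Ω }

Derivation:
Take S₀ = 𝒜 ∪ {∅, Ω} = { {}, {2, 3, 4}, {1, 3, 4, 6}, Ω }.
Step 1. New:
  {2, 5}  = Ω∖{1, 3, 4, 6}
  {1, 5, 6}  = Ω∖{2, 3, 4}
  {1, 2, 3, 4, 6}  = {1, 3, 4, 6} ∪ {2, 3, 4}
  |family| = 7
Step 2: +4 →
  {5}  = Ω∖{1, 2, 3, 4, 6}
  {1, 2, 5, 6}  = {2, 5} ∪ {1, 5, 6}
  {2, 3, 4, 5}  = {2, 5} ∪ {2, 3, 4}
  {1, 3, 4, 5, 6}  = {1, 5, 6} ∪ {1, 3, 4, 6}
  |family| = 11
Step 3 (3 new):
  {2}  = Ω∖{1, 3, 4, 5, 6}
  {1, 6}  = Ω∖{2, 3, 4, 5}
  {3, 4}  = Ω∖{1, 2, 5, 6}
  |family| = 14
Step 4: 2 new —
  {1, 2, 6}  = {1, 6} ∪ {2}
  {3, 4, 5}  = {3, 4} ∪ {5}
  |family| = 16
Step 5: closed — nothing new.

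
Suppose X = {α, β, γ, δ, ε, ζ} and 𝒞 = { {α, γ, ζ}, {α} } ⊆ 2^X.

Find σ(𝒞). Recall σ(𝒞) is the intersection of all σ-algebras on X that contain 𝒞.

Answer: σ(𝒞) = { {}, {α}, {γ, ζ}, {α, γ, ζ}, {β, δ, ε}, {α, β, δ, ε}, {β, γ, δ, ε, ζ}, X }

Check:
Seed the family with 𝒞 together with ∅ and X: { {}, {α}, {α, γ, ζ}, X }.
Round 1: +2 →
  {β, δ, ε}  = ᶜ of {α, γ, ζ}
  {β, γ, δ, ε, ζ}  = ᶜ of {α}
Round 2: +1 →
  {α, β, δ, ε}  = {β, δ, ε} ∪ {α}
Round 3 adds 1:
  {γ, ζ}  = ᶜ of {α, β, δ, ε}
Round 4: no new sets; the family is a σ-algebra.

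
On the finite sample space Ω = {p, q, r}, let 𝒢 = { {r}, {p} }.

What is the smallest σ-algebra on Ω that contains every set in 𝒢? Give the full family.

σ(𝒢) = { ∅, {p}, {q}, {r}, {p, q}, {p, r}, {q, r}, Ω }

Check:
Initial family (4 sets): { ∅, {p}, {r}, Ω }.
Round 1: +3 →
  {p, q}  = complement {r}
  {p, r}  = {r} ∪ {p}
  {q, r}  = complement {p}
  — 7 sets.
Round 2: +1 →
  {q}  = complement {p, r}
  — 8 sets.
Round 3: closed — nothing new.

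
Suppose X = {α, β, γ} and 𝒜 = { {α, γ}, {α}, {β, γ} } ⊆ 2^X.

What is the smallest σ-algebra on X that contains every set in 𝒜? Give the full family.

Begin from { {}, {α}, {α, γ}, {β, γ}, X } (that is, 𝒜 plus ∅ and X).
Pass 1 (1 new):
  {β}  = {α, γ}ᶜ
  (now 6)
Pass 2 (1 new):
  {α, β}  = {β} ∪ {α}
  (now 7)
Pass 3. New:
  {γ}  = {α, β}ᶜ
  (now 8)
Pass 4 adds nothing — fixpoint reached.

|σ(𝒜)| = 8.  σ(𝒜) = { {}, {α}, {β}, {γ}, {α, β}, {α, γ}, {β, γ}, X }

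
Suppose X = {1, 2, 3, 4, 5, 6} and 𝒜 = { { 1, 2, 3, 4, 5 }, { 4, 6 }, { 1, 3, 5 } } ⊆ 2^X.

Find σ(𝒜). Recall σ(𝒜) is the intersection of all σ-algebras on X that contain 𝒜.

σ(𝒜) = { ∅, { 2 }, { 4 }, { 6 }, { 2, 4 }, { 2, 6 }, { 4, 6 }, { 1, 3, 5 }, { 2, 4, 6 }, { 1, 2, 3, 5 }, { 1, 3, 4, 5 }, { 1, 3, 5, 6 }, { 1, 2, 3, 4, 5 }, { 1, 2, 3, 5, 6 }, { 1, 3, 4, 5, 6 }, X }

Working:
Seed the family with 𝒜 together with ∅ and X: { ∅, { 4, 6 }, { 1, 3, 5 }, { 1, 2, 3, 4, 5 }, X }.
Pass 1 adds 4:
  { 6 }  = ᶜ of { 1, 2, 3, 4, 5 }
  { 2, 4, 6 }  = ᶜ of { 1, 3, 5 }
  { 1, 2, 3, 5 }  = ᶜ of { 4, 6 }
  { 1, 3, 4, 5, 6 }  = { 1, 3, 5 } ∪ { 4, 6 }
  — 9 sets.
Pass 2: +3 →
  { 2 }  = ᶜ of { 1, 3, 4, 5, 6 }
  { 1, 3, 5, 6 }  = { 1, 3, 5 } ∪ { 6 }
  { 1, 2, 3, 5, 6 }  = { 6 } ∪ { 1, 2, 3, 5 }
  — 12 sets.
Pass 3: 3 new —
  { 4 }  = ᶜ of { 1, 2, 3, 5, 6 }
  { 2, 4 }  = ᶜ of { 1, 3, 5, 6 }
  { 2, 6 }  = { 2 } ∪ { 6 }
  — 15 sets.
Pass 4 (1 new):
  { 1, 3, 4, 5 }  = ᶜ of { 2, 6 }
  — 16 sets.
Pass 5 adds nothing — fixpoint reached.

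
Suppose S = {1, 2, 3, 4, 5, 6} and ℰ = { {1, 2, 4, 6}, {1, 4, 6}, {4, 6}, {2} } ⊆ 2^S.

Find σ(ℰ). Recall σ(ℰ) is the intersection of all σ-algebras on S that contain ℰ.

Start: ℰ ∪ {∅, S} = { {}, {2}, {4, 6}, {1, 4, 6}, {1, 2, 4, 6}, S }.
Pass 1 (5 new):
  {3, 5}  = complement {1, 2, 4, 6}
  {2, 3, 5}  = complement {1, 4, 6}
  {2, 4, 6}  = {2} ∪ {4, 6}
  {1, 2, 3, 5}  = complement {4, 6}
  {1, 3, 4, 5, 6}  = complement {2}
Pass 2: +3 →
  {1, 3, 5}  = complement {2, 4, 6}
  {3, 4, 5, 6}  = {3, 5} ∪ {4, 6}
  {2, 3, 4, 5, 6}  = {2, 4, 6} ∪ {2, 3, 5}
Pass 3: 2 new —
  {1}  = complement {2, 3, 4, 5, 6}
  {1, 2}  = complement {3, 4, 5, 6}
Pass 4: stable.

Hence σ(ℰ) has 16 members: { {}, {1}, {2}, {1, 2}, {3, 5}, {4, 6}, {1, 3, 5}, {1, 4, 6}, {2, 3, 5}, {2, 4, 6}, {1, 2, 3, 5}, {1, 2, 4, 6}, {3, 4, 5, 6}, {1, 3, 4, 5, 6}, {2, 3, 4, 5, 6}, S }.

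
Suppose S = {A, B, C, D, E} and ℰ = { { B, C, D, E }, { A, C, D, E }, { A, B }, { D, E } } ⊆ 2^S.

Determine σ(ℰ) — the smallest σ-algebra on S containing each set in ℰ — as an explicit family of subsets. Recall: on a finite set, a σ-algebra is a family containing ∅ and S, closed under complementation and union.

Seed the family with ℰ together with ∅ and S: { {  }, { A, B }, { D, E }, { A, C, D, E }, { B, C, D, E }, S }.
Iteration 1. New:
  { A }  = ᶜ of { B, C, D, E }
  { B }  = ᶜ of { A, C, D, E }
  { A, B, C }  = ᶜ of { D, E }
  { C, D, E }  = ᶜ of { A, B }
  { A, B, D, E }  = { D, E } ∪ { A, B }
  |family| = 11
Iteration 2. New:
  { C }  = ᶜ of { A, B, D, E }
  { A, D, E }  = { D, E } ∪ { A }
  { B, D, E }  = { B } ∪ { D, E }
  |family| = 14
Iteration 3: 2 new —
  { A, C }  = ᶜ of { B, D, E }
  { B, C }  = ᶜ of { A, D, E }
  |family| = 16
Iteration 4: stable.

Hence σ(ℰ) has 16 members: { {  }, { A }, { B }, { C }, { A, B }, { A, C }, { B, C }, { D, E }, { A, B, C }, { A, D, E }, { B, D, E }, { C, D, E }, { A, B, D, E }, { A, C, D, E }, { B, C, D, E }, S }.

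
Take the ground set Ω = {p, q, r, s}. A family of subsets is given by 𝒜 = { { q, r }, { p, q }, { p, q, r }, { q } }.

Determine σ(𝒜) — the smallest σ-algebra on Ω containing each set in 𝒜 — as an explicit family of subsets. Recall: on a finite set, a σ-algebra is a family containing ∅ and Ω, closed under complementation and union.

Begin from { {}, { q }, { p, q }, { q, r }, { p, q, r }, Ω } (that is, 𝒜 plus ∅ and Ω).
Step 1 (4 new):
  { s }  = ᶜ of { p, q, r }
  { p, s }  = ᶜ of { q, r }
  { r, s }  = ᶜ of { p, q }
  { p, r, s }  = ᶜ of { q }
  [10 total]
Step 2 adds 3:
  { q, s }  = { q } ∪ { s }
  { p, q, s }  = { p, q } ∪ { p, s }
  { q, r, s }  = { r, s } ∪ { q }
  [13 total]
Step 3 (3 new):
  { p }  = ᶜ of { q, r, s }
  { r }  = ᶜ of { p, q, s }
  { p, r }  = ᶜ of { q, s }
  [16 total]
After Step 4 the family is unchanged; done.

Therefore σ(𝒜) = { {}, { p }, { q }, { r }, { s }, { p, q }, { p, r }, { p, s }, { q, r }, { q, s }, { r, s }, { p, q, r }, { p, q, s }, { p, r, s }, { q, r, s }, Ω } (|σ(𝒜)| = 16).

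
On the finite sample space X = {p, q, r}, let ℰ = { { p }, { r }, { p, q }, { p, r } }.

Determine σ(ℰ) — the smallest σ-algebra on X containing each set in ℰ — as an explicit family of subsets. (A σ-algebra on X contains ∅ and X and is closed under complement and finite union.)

Seed the family with ℰ together with ∅ and X: { ∅, { p }, { r }, { p, q }, { p, r }, X }.
Step 1 (2 new):
  { q }  = { p, r }ᶜ
  { q, r }  = { p }ᶜ
  (now 8)
Step 2: no new sets; the family is a σ-algebra.

σ(ℰ) = { ∅, { p }, { q }, { r }, { p, q }, { p, r }, { q, r }, X }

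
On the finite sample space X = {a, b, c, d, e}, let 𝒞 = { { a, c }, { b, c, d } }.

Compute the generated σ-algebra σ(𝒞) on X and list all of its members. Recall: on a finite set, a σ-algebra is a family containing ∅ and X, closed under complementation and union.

σ(𝒞) (16 sets): { {}, { a }, { c }, { e }, { a, c }, { a, e }, { b, d }, { c, e }, { a, b, d }, { a, c, e }, { b, c, d }, { b, d, e }, { a, b, c, d }, { a, b, d, e }, { b, c, d, e }, X }

Working:
Take S₀ = 𝒞 ∪ {∅, X} = { {}, { a, c }, { b, c, d }, X }.
Pass 1: +3 →
  { a, e }  = { b, c, d }ᶜ
  { b, d, e }  = { a, c }ᶜ
  { a, b, c, d }  = { a, c } ∪ { b, c, d }
  [7 total]
Pass 2 adds 4:
  { e }  = { a, b, c, d }ᶜ
  { a, c, e }  = { a, c } ∪ { a, e }
  { a, b, d, e }  = { a, e } ∪ { b, d, e }
  { b, c, d, e }  = { b, c, d } ∪ { b, d, e }
  [11 total]
Pass 3 adds 3:
  { a }  = { b, c, d, e }ᶜ
  { c }  = { a, b, d, e }ᶜ
  { b, d }  = { a, c, e }ᶜ
  [14 total]
Pass 4: +2 →
  { c, e }  = { c } ∪ { e }
  { a, b, d }  = { b, d } ∪ { a }
  [16 total]
Pass 5: stable.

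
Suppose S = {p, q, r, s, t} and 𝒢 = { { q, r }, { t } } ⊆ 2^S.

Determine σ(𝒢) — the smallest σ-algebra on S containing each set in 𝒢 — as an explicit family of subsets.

Begin from { ∅, { t }, { q, r }, S } (that is, 𝒢 plus ∅ and S).
Step 1 adds 3:
  { p, s, t }  = { q, r }ᶜ
  { q, r, t }  = { q, r } ∪ { t }
  { p, q, r, s }  = { t }ᶜ
  (now 7)
Step 2. New:
  { p, s }  = { q, r, t }ᶜ
  (now 8)
After Step 3 the family is unchanged; done.

Hence σ(𝒢) has 8 members: { ∅, { t }, { p, s }, { q, r }, { p, s, t }, { q, r, t }, { p, q, r, s }, S }.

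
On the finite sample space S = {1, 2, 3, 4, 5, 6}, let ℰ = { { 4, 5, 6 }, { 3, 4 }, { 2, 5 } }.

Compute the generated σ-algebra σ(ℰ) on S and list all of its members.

σ(ℰ) = { ∅, { 1 }, { 2 }, { 3 }, { 4 }, { 5 }, { 6 }, { 1, 2 }, { 1, 3 }, { 1, 4 }, { 1, 5 }, { 1, 6 }, { 2, 3 }, { 2, 4 }, { 2, 5 }, { 2, 6 }, { 3, 4 }, { 3, 5 }, { 3, 6 }, { 4, 5 }, { 4, 6 }, { 5, 6 }, { 1, 2, 3 }, { 1, 2, 4 }, { 1, 2, 5 }, { 1, 2, 6 }, { 1, 3, 4 }, { 1, 3, 5 }, { 1, 3, 6 }, { 1, 4, 5 }, { 1, 4, 6 }, { 1, 5, 6 }, { 2, 3, 4 }, { 2, 3, 5 }, { 2, 3, 6 }, { 2, 4, 5 }, { 2, 4, 6 }, { 2, 5, 6 }, { 3, 4, 5 }, { 3, 4, 6 }, { 3, 5, 6 }, { 4, 5, 6 }, { 1, 2, 3, 4 }, { 1, 2, 3, 5 }, { 1, 2, 3, 6 }, { 1, 2, 4, 5 }, { 1, 2, 4, 6 }, { 1, 2, 5, 6 }, { 1, 3, 4, 5 }, { 1, 3, 4, 6 }, { 1, 3, 5, 6 }, { 1, 4, 5, 6 }, { 2, 3, 4, 5 }, { 2, 3, 4, 6 }, { 2, 3, 5, 6 }, { 2, 4, 5, 6 }, { 3, 4, 5, 6 }, { 1, 2, 3, 4, 5 }, { 1, 2, 3, 4, 6 }, { 1, 2, 3, 5, 6 }, { 1, 2, 4, 5, 6 }, { 1, 3, 4, 5, 6 }, { 2, 3, 4, 5, 6 }, S }

Working:
Seed the family with ℰ together with ∅ and S: { ∅, { 2, 5 }, { 3, 4 }, { 4, 5, 6 }, S }.
Round 1: +6 →
  { 1, 2, 3 }  = complement { 4, 5, 6 }
  { 1, 2, 5, 6 }  = complement { 3, 4 }
  { 1, 3, 4, 6 }  = complement { 2, 5 }
  { 2, 3, 4, 5 }  = { 2, 5 } ∪ { 3, 4 }
  { 2, 4, 5, 6 }  = { 2, 5 } ∪ { 4, 5, 6 }
  { 3, 4, 5, 6 }  = { 3, 4 } ∪ { 4, 5, 6 }
  (now 11)
Round 2 (11 new):
  { 1, 2 }  = complement { 3, 4, 5, 6 }
  { 1, 3 }  = complement { 2, 4, 5, 6 }
  { 1, 6 }  = complement { 2, 3, 4, 5 }
  { 1, 2, 3, 4 }  = { 3, 4 } ∪ { 1, 2, 3 }
  { 1, 2, 3, 5 }  = { 2, 5 } ∪ { 1, 2, 3 }
  { 1, 2, 3, 4, 5 }  = { 1, 2, 3 } ∪ { 2, 3, 4, 5 }
  { 1, 2, 3, 4, 6 }  = { 1, 2, 3 } ∪ { 1, 3, 4, 6 }
  { 1, 2, 3, 5, 6 }  = { 1, 2, 3 } ∪ { 1, 2, 5, 6 }
  { 1, 2, 4, 5, 6 }  = { 2, 4, 5, 6 } ∪ { 1, 2, 5, 6 }
  { 1, 3, 4, 5, 6 }  = { 3, 4, 5, 6 } ∪ { 1, 3, 4, 6 }
  { 2, 3, 4, 5, 6 }  = { 2, 5 } ∪ { 3, 4, 5, 6 }
  (now 22)
Round 3: +14 →
  { 1 }  = complement { 2, 3, 4, 5, 6 }
  { 2 }  = complement { 1, 3, 4, 5, 6 }
  { 3 }  = complement { 1, 2, 4, 5, 6 }
  { 4 }  = complement { 1, 2, 3, 5, 6 }
  { 5 }  = complement { 1, 2, 3, 4, 6 }
  { 6 }  = complement { 1, 2, 3, 4, 5 }
  { 4, 6 }  = complement { 1, 2, 3, 5 }
  { 5, 6 }  = complement { 1, 2, 3, 4 }
  { 1, 2, 5 }  = { 2, 5 } ∪ { 1, 2 }
  { 1, 2, 6 }  = { 1, 6 } ∪ { 1, 2 }
  { 1, 3, 4 }  = { 3, 4 } ∪ { 1, 3 }
  { 1, 3, 6 }  = { 1, 6 } ∪ { 1, 3 }
  { 1, 2, 3, 6 }  = { 1, 6 } ∪ { 1, 2, 3 }
  { 1, 4, 5, 6 }  = { 1, 6 } ∪ { 4, 5, 6 }
  (now 36)
Round 4: +24 →
  { 1, 4 }  = { 1 } ∪ { 4 }
  { 1, 5 }  = { 1 } ∪ { 5 }
  { 2, 3 }  = complement { 1, 4, 5, 6 }
  { 2, 4 }  = { 2 } ∪ { 4 }
  { 2, 6 }  = { 2 } ∪ { 6 }
  { 3, 5 }  = { 5 } ∪ { 3 }
  { 3, 6 }  = { 6 } ∪ { 3 }
  { 4, 5 }  = complement { 1, 2, 3, 6 }
  { 1, 2, 4 }  = { 1, 2 } ∪ { 4 }
  { 1, 3, 5 }  = { 5 } ∪ { 1, 3 }
  { 1, 4, 6 }  = { 1 } ∪ { 4, 6 }
  { 1, 5, 6 }  = { 5, 6 } ∪ { 1 }
  { 2, 3, 4 }  = { 3, 4 } ∪ { 2 }
  { 2, 3, 5 }  = { 2, 5 } ∪ { 3 }
  { 2, 4, 5 }  = complement { 1, 3, 6 }
  { 2, 4, 6 }  = { 2 } ∪ { 4, 6 }
  { 2, 5, 6 }  = complement { 1, 3, 4 }
  { 3, 4, 5 }  = complement { 1, 2, 6 }
  { 3, 4, 6 }  = complement { 1, 2, 5 }
  { 3, 5, 6 }  = { 5, 6 } ∪ { 3 }
  { 1, 2, 4, 5 }  = { 1, 2, 5 } ∪ { 4 }
  { 1, 2, 4, 6 }  = { 1, 2 } ∪ { 4, 6 }
  { 1, 3, 4, 5 }  = { 5 } ∪ { 1, 3, 4 }
  { 1, 3, 5, 6 }  = { 5, 6 } ∪ { 1, 3, 6 }
  (now 60)
Round 5. New:
  { 1, 4, 5 }  = { 4, 5 } ∪ { 1, 4 }
  { 2, 3, 6 }  = { 2 } ∪ { 3, 6 }
  { 2, 3, 4, 6 }  = complement { 1, 5 }
  { 2, 3, 5, 6 }  = complement { 1, 4 }
  (now 64)
Round 6: stable.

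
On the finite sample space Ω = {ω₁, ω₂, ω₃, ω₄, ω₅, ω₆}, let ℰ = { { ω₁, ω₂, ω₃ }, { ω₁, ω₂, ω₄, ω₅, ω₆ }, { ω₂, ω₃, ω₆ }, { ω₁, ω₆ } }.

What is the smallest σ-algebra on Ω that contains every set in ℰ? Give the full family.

Begin from { {}, { ω₁, ω₆ }, { ω₁, ω₂, ω₃ }, { ω₂, ω₃, ω₆ }, { ω₁, ω₂, ω₄, ω₅, ω₆ }, Ω } (that is, ℰ plus ∅ and Ω).
Iteration 1: +5 →
  { ω₃ }  = Ω∖{ ω₁, ω₂, ω₄, ω₅, ω₆ }
  { ω₁, ω₄, ω₅ }  = Ω∖{ ω₂, ω₃, ω₆ }
  { ω₄, ω₅, ω₆ }  = Ω∖{ ω₁, ω₂, ω₃ }
  { ω₁, ω₂, ω₃, ω₆ }  = { ω₁, ω₂, ω₃ } ∪ { ω₁, ω₆ }
  { ω₂, ω₃, ω₄, ω₅ }  = Ω∖{ ω₁, ω₆ }
Iteration 2 (7 new):
  { ω₄, ω₅ }  = Ω∖{ ω₁, ω₂, ω₃, ω₆ }
  { ω₁, ω₃, ω₆ }  = { ω₁, ω₆ } ∪ { ω₃ }
  { ω₁, ω₃, ω₄, ω₅ }  = { ω₁, ω₄, ω₅ } ∪ { ω₃ }
  { ω₁, ω₄, ω₅, ω₆ }  = { ω₁, ω₄, ω₅ } ∪ { ω₁, ω₆ }
  { ω₃, ω₄, ω₅, ω₆ }  = { ω₃ } ∪ { ω₄, ω₅, ω₆ }
  { ω₁, ω₂, ω₃, ω₄, ω₅ }  = { ω₁, ω₄, ω₅ } ∪ { ω₁, ω₂, ω₃ }
  { ω₂, ω₃, ω₄, ω₅, ω₆ }  = { ω₂, ω₃, ω₆ } ∪ { ω₂, ω₃, ω₄, ω₅ }
Iteration 3: +8 →
  { ω₁ }  = Ω∖{ ω₂, ω₃, ω₄, ω₅, ω₆ }
  { ω₆ }  = Ω∖{ ω₁, ω₂, ω₃, ω₄, ω₅ }
  { ω₁, ω₂ }  = Ω∖{ ω₃, ω₄, ω₅, ω₆ }
  { ω₂, ω₃ }  = Ω∖{ ω₁, ω₄, ω₅, ω₆ }
  { ω₂, ω₆ }  = Ω∖{ ω₁, ω₃, ω₄, ω₅ }
  { ω₂, ω₄, ω₅ }  = Ω∖{ ω₁, ω₃, ω₆ }
  { ω₃, ω₄, ω₅ }  = { ω₃ } ∪ { ω₄, ω₅ }
  { ω₁, ω₃, ω₄, ω₅, ω₆ }  = { ω₁, ω₄, ω₅ } ∪ { ω₁, ω₃, ω₆ }
Iteration 4: +6 →
  { ω₂ }  = Ω∖{ ω₁, ω₃, ω₄, ω₅, ω₆ }
  { ω₁, ω₃ }  = { ω₃ } ∪ { ω₁ }
  { ω₃, ω₆ }  = { ω₆ } ∪ { ω₃ }
  { ω₁, ω₂, ω₆ }  = Ω∖{ ω₃, ω₄, ω₅ }
  { ω₁, ω₂, ω₄, ω₅ }  = { ω₁, ω₄, ω₅ } ∪ { ω₁, ω₂ }
  { ω₂, ω₄, ω₅, ω₆ }  = { ω₂, ω₆ } ∪ { ω₄, ω₅ }
Iteration 5: stable.

Hence σ(ℰ) has 32 members: { {}, { ω₁ }, { ω₂ }, { ω₃ }, { ω₆ }, { ω₁, ω₂ }, { ω₁, ω₃ }, { ω₁, ω₆ }, { ω₂, ω₃ }, { ω₂, ω₆ }, { ω₃, ω₆ }, { ω₄, ω₅ }, { ω₁, ω₂, ω₃ }, { ω₁, ω₂, ω₆ }, { ω₁, ω₃, ω₆ }, { ω₁, ω₄, ω₅ }, { ω₂, ω₃, ω₆ }, { ω₂, ω₄, ω₅ }, { ω₃, ω₄, ω₅ }, { ω₄, ω₅, ω₆ }, { ω₁, ω₂, ω₃, ω₆ }, { ω₁, ω₂, ω₄, ω₅ }, { ω₁, ω₃, ω₄, ω₅ }, { ω₁, ω₄, ω₅, ω₆ }, { ω₂, ω₃, ω₄, ω₅ }, { ω₂, ω₄, ω₅, ω₆ }, { ω₃, ω₄, ω₅, ω₆ }, { ω₁, ω₂, ω₃, ω₄, ω₅ }, { ω₁, ω₂, ω₄, ω₅, ω₆ }, { ω₁, ω₃, ω₄, ω₅, ω₆ }, { ω₂, ω₃, ω₄, ω₅, ω₆ }, Ω }.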